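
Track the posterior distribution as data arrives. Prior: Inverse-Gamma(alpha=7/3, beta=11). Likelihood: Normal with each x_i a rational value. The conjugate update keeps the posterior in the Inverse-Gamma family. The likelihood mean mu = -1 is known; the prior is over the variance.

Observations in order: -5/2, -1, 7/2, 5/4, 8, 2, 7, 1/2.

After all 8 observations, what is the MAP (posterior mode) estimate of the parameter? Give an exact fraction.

9879/704

obs 1: x=-5/2 → posterior Inverse-Gamma(17/6, 97/8)
obs 2: x=-1 → posterior Inverse-Gamma(10/3, 97/8)
obs 3: x=7/2 → posterior Inverse-Gamma(23/6, 89/4)
obs 4: x=5/4 → posterior Inverse-Gamma(13/3, 793/32)
obs 5: x=8 → posterior Inverse-Gamma(29/6, 2089/32)
obs 6: x=2 → posterior Inverse-Gamma(16/3, 2233/32)
obs 7: x=7 → posterior Inverse-Gamma(35/6, 3257/32)
obs 8: x=1/2 → posterior Inverse-Gamma(19/3, 3293/32)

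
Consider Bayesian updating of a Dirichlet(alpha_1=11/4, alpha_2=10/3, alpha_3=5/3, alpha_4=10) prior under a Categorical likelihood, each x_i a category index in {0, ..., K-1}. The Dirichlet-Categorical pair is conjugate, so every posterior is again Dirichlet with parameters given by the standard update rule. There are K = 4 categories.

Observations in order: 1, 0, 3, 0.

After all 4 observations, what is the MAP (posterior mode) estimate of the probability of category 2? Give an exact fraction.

obs 1: x=1 → posterior Dirichlet(11/4, 13/3, 5/3, 10)
obs 2: x=0 → posterior Dirichlet(15/4, 13/3, 5/3, 10)
obs 3: x=3 → posterior Dirichlet(15/4, 13/3, 5/3, 11)
obs 4: x=0 → posterior Dirichlet(19/4, 13/3, 5/3, 11)

8/213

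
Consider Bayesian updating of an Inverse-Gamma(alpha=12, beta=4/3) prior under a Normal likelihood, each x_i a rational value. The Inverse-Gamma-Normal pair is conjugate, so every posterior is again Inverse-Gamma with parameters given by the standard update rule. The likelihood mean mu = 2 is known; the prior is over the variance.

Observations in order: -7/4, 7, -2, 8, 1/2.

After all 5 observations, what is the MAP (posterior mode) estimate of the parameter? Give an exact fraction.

4607/1488

obs 1: x=-7/4 → posterior Inverse-Gamma(25/2, 803/96)
obs 2: x=7 → posterior Inverse-Gamma(13, 2003/96)
obs 3: x=-2 → posterior Inverse-Gamma(27/2, 2771/96)
obs 4: x=8 → posterior Inverse-Gamma(14, 4499/96)
obs 5: x=1/2 → posterior Inverse-Gamma(29/2, 4607/96)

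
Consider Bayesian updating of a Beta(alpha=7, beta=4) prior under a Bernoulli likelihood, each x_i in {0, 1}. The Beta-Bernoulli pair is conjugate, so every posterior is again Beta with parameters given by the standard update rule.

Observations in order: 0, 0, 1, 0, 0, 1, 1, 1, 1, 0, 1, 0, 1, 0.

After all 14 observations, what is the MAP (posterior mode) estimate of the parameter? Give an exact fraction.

13/23

obs 1: x=0 → posterior Beta(7, 5)
obs 2: x=0 → posterior Beta(7, 6)
obs 3: x=1 → posterior Beta(8, 6)
obs 4: x=0 → posterior Beta(8, 7)
obs 5: x=0 → posterior Beta(8, 8)
obs 6: x=1 → posterior Beta(9, 8)
obs 7: x=1 → posterior Beta(10, 8)
obs 8: x=1 → posterior Beta(11, 8)
obs 9: x=1 → posterior Beta(12, 8)
obs 10: x=0 → posterior Beta(12, 9)
obs 11: x=1 → posterior Beta(13, 9)
obs 12: x=0 → posterior Beta(13, 10)
obs 13: x=1 → posterior Beta(14, 10)
obs 14: x=0 → posterior Beta(14, 11)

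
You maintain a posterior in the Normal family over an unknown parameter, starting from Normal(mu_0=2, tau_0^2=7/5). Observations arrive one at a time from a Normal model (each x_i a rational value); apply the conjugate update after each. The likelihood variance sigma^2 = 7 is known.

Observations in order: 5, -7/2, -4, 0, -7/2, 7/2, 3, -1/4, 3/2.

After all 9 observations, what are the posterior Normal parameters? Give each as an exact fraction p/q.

obs 1: x=5 → posterior Normal(5/2, 7/6)
obs 2: x=-7/2 → posterior Normal(23/14, 1)
obs 3: x=-4 → posterior Normal(15/16, 7/8)
obs 4: x=0 → posterior Normal(5/6, 7/9)
obs 5: x=-7/2 → posterior Normal(2/5, 7/10)
obs 6: x=7/2 → posterior Normal(15/22, 7/11)
obs 7: x=3 → posterior Normal(7/8, 7/12)
obs 8: x=-1/4 → posterior Normal(41/52, 7/13)
obs 9: x=3/2 → posterior Normal(47/56, 1/2)

mu_0=47/56, tau_0^2=1/2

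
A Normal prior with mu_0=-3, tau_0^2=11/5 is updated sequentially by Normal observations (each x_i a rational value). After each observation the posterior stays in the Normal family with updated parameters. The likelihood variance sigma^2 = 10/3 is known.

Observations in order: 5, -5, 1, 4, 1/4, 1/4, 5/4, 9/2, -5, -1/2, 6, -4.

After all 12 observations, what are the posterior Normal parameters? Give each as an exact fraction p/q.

mu_0=423/1784, tau_0^2=55/223

obs 1: x=5 → posterior Normal(15/83, 110/83)
obs 2: x=-5 → posterior Normal(-75/58, 55/58)
obs 3: x=1 → posterior Normal(-117/149, 110/149)
obs 4: x=4 → posterior Normal(15/182, 55/91)
obs 5: x=1/4 → posterior Normal(93/860, 22/43)
obs 6: x=1/4 → posterior Normal(63/496, 55/124)
obs 7: x=5/4 → posterior Normal(291/1124, 110/281)
obs 8: x=9/2 → posterior Normal(885/1256, 55/157)
obs 9: x=-5 → posterior Normal(225/1388, 110/347)
obs 10: x=-1/2 → posterior Normal(159/1520, 11/38)
obs 11: x=6 → posterior Normal(951/1652, 110/413)
obs 12: x=-4 → posterior Normal(423/1784, 55/223)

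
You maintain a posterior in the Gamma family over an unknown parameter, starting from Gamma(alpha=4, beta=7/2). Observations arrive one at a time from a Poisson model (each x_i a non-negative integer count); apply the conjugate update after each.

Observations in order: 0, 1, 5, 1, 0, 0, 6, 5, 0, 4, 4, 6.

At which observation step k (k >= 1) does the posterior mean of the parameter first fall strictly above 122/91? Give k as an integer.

k = 3

obs 1: x=0 → posterior Gamma(4, 9/2)
obs 2: x=1 → posterior Gamma(5, 11/2)
obs 3: x=5 → posterior Gamma(10, 13/2)
obs 4: x=1 → posterior Gamma(11, 15/2)
obs 5: x=0 → posterior Gamma(11, 17/2)
obs 6: x=0 → posterior Gamma(11, 19/2)
obs 7: x=6 → posterior Gamma(17, 21/2)
obs 8: x=5 → posterior Gamma(22, 23/2)
obs 9: x=0 → posterior Gamma(22, 25/2)
obs 10: x=4 → posterior Gamma(26, 27/2)
obs 11: x=4 → posterior Gamma(30, 29/2)
obs 12: x=6 → posterior Gamma(36, 31/2)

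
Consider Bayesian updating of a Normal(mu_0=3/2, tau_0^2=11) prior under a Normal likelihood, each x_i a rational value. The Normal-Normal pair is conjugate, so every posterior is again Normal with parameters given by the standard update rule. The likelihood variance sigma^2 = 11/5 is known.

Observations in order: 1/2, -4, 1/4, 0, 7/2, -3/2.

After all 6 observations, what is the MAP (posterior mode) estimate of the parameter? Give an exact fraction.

obs 1: x=1/2 → posterior Normal(2/3, 11/6)
obs 2: x=-4 → posterior Normal(-16/11, 1)
obs 3: x=1/4 → posterior Normal(-59/64, 11/16)
obs 4: x=0 → posterior Normal(-59/84, 11/21)
obs 5: x=7/2 → posterior Normal(11/104, 11/26)
obs 6: x=-3/2 → posterior Normal(-19/124, 11/31)

-19/124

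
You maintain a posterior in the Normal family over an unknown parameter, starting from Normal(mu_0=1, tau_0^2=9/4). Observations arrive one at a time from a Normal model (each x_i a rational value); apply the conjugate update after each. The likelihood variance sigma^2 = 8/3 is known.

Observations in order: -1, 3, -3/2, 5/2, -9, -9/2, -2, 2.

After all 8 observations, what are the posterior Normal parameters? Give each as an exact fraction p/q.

mu_0=-503/496, tau_0^2=9/31

obs 1: x=-1 → posterior Normal(5/59, 72/59)
obs 2: x=3 → posterior Normal(1, 36/43)
obs 3: x=-3/2 → posterior Normal(91/226, 72/113)
obs 4: x=5/2 → posterior Normal(113/140, 18/35)
obs 5: x=-9 → posterior Normal(-130/167, 72/167)
obs 6: x=-9/2 → posterior Normal(-503/388, 36/97)
obs 7: x=-2 → posterior Normal(-47/34, 72/221)
obs 8: x=2 → posterior Normal(-503/496, 9/31)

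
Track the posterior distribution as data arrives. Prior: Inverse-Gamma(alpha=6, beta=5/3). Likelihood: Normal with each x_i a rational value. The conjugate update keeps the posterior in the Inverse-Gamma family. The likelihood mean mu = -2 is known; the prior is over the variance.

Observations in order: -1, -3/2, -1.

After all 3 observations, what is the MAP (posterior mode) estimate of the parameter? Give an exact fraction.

67/204

obs 1: x=-1 → posterior Inverse-Gamma(13/2, 13/6)
obs 2: x=-3/2 → posterior Inverse-Gamma(7, 55/24)
obs 3: x=-1 → posterior Inverse-Gamma(15/2, 67/24)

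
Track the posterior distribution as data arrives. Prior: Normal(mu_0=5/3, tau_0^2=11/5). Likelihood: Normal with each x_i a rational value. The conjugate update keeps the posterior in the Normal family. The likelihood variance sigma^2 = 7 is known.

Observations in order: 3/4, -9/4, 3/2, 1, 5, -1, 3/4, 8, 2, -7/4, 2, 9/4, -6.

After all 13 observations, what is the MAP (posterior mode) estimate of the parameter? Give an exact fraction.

obs 1: x=3/4 → posterior Normal(799/552, 77/46)
obs 2: x=-9/4 → posterior Normal(251/342, 77/57)
obs 3: x=3/2 → posterior Normal(175/204, 77/68)
obs 4: x=1 → posterior Normal(208/237, 77/79)
obs 5: x=5 → posterior Normal(373/270, 77/90)
obs 6: x=-1 → posterior Normal(340/303, 77/101)
obs 7: x=3/4 → posterior Normal(1459/1344, 11/16)
obs 8: x=8 → posterior Normal(2515/1476, 77/123)
obs 9: x=2 → posterior Normal(2779/1608, 77/134)
obs 10: x=-7/4 → posterior Normal(637/435, 77/145)
obs 11: x=2 → posterior Normal(703/468, 77/156)
obs 12: x=9/4 → posterior Normal(3109/2004, 77/167)
obs 13: x=-6 → posterior Normal(2317/2136, 77/178)

2317/2136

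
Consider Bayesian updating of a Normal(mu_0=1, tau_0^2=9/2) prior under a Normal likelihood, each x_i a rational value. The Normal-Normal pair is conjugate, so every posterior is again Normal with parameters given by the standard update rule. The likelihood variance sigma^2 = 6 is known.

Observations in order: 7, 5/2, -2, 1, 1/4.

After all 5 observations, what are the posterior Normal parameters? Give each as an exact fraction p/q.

mu_0=121/76, tau_0^2=18/19

obs 1: x=7 → posterior Normal(25/7, 18/7)
obs 2: x=5/2 → posterior Normal(13/4, 9/5)
obs 3: x=-2 → posterior Normal(53/26, 18/13)
obs 4: x=1 → posterior Normal(59/32, 9/8)
obs 5: x=1/4 → posterior Normal(121/76, 18/19)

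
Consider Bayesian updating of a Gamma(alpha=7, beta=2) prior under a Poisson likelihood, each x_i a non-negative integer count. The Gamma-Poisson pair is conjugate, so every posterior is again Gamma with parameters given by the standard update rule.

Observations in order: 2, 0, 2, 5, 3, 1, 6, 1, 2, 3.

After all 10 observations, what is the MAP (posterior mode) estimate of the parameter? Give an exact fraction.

obs 1: x=2 → posterior Gamma(9, 3)
obs 2: x=0 → posterior Gamma(9, 4)
obs 3: x=2 → posterior Gamma(11, 5)
obs 4: x=5 → posterior Gamma(16, 6)
obs 5: x=3 → posterior Gamma(19, 7)
obs 6: x=1 → posterior Gamma(20, 8)
obs 7: x=6 → posterior Gamma(26, 9)
obs 8: x=1 → posterior Gamma(27, 10)
obs 9: x=2 → posterior Gamma(29, 11)
obs 10: x=3 → posterior Gamma(32, 12)

31/12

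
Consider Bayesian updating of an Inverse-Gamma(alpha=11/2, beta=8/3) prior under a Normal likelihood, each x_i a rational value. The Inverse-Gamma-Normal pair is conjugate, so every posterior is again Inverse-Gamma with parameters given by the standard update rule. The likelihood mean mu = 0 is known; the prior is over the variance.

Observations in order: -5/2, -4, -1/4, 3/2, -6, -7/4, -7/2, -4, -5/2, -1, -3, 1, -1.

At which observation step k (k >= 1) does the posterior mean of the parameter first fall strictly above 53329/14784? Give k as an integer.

obs 1: x=-5/2 → posterior Inverse-Gamma(6, 139/24)
obs 2: x=-4 → posterior Inverse-Gamma(13/2, 331/24)
obs 3: x=-1/4 → posterior Inverse-Gamma(7, 1327/96)
obs 4: x=3/2 → posterior Inverse-Gamma(15/2, 1435/96)
obs 5: x=-6 → posterior Inverse-Gamma(8, 3163/96)
obs 6: x=-7/4 → posterior Inverse-Gamma(17/2, 1655/48)
obs 7: x=-7/2 → posterior Inverse-Gamma(9, 1949/48)
obs 8: x=-4 → posterior Inverse-Gamma(19/2, 2333/48)
obs 9: x=-5/2 → posterior Inverse-Gamma(10, 2483/48)
obs 10: x=-1 → posterior Inverse-Gamma(21/2, 2507/48)
obs 11: x=-3 → posterior Inverse-Gamma(11, 2723/48)
obs 12: x=1 → posterior Inverse-Gamma(23/2, 2747/48)
obs 13: x=-1 → posterior Inverse-Gamma(12, 2771/48)

k = 5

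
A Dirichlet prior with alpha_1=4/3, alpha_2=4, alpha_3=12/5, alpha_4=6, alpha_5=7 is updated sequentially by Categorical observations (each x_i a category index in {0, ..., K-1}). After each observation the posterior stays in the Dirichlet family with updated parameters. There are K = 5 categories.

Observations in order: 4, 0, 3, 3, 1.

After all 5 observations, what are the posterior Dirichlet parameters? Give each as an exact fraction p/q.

alpha_1=7/3, alpha_2=5, alpha_3=12/5, alpha_4=8, alpha_5=8

obs 1: x=4 → posterior Dirichlet(4/3, 4, 12/5, 6, 8)
obs 2: x=0 → posterior Dirichlet(7/3, 4, 12/5, 6, 8)
obs 3: x=3 → posterior Dirichlet(7/3, 4, 12/5, 7, 8)
obs 4: x=3 → posterior Dirichlet(7/3, 4, 12/5, 8, 8)
obs 5: x=1 → posterior Dirichlet(7/3, 5, 12/5, 8, 8)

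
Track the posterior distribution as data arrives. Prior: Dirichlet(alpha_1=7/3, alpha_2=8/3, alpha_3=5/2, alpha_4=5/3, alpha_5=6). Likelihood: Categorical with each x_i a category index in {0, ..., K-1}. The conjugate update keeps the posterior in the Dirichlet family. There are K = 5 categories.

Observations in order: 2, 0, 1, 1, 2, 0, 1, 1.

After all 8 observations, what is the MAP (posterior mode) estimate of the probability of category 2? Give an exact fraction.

obs 1: x=2 → posterior Dirichlet(7/3, 8/3, 7/2, 5/3, 6)
obs 2: x=0 → posterior Dirichlet(10/3, 8/3, 7/2, 5/3, 6)
obs 3: x=1 → posterior Dirichlet(10/3, 11/3, 7/2, 5/3, 6)
obs 4: x=1 → posterior Dirichlet(10/3, 14/3, 7/2, 5/3, 6)
obs 5: x=2 → posterior Dirichlet(10/3, 14/3, 9/2, 5/3, 6)
obs 6: x=0 → posterior Dirichlet(13/3, 14/3, 9/2, 5/3, 6)
obs 7: x=1 → posterior Dirichlet(13/3, 17/3, 9/2, 5/3, 6)
obs 8: x=1 → posterior Dirichlet(13/3, 20/3, 9/2, 5/3, 6)

21/109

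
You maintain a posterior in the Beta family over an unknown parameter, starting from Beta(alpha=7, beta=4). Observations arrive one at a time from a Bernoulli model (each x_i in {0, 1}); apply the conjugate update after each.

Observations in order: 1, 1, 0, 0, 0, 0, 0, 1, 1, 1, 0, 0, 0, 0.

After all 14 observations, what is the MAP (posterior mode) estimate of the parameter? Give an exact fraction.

11/23

obs 1: x=1 → posterior Beta(8, 4)
obs 2: x=1 → posterior Beta(9, 4)
obs 3: x=0 → posterior Beta(9, 5)
obs 4: x=0 → posterior Beta(9, 6)
obs 5: x=0 → posterior Beta(9, 7)
obs 6: x=0 → posterior Beta(9, 8)
obs 7: x=0 → posterior Beta(9, 9)
obs 8: x=1 → posterior Beta(10, 9)
obs 9: x=1 → posterior Beta(11, 9)
obs 10: x=1 → posterior Beta(12, 9)
obs 11: x=0 → posterior Beta(12, 10)
obs 12: x=0 → posterior Beta(12, 11)
obs 13: x=0 → posterior Beta(12, 12)
obs 14: x=0 → posterior Beta(12, 13)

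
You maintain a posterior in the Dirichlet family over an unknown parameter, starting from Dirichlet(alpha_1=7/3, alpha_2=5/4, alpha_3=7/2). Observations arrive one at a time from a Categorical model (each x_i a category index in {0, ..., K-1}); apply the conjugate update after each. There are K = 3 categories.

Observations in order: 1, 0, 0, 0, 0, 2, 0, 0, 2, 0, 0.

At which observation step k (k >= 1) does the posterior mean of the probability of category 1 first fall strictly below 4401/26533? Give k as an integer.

obs 1: x=1 → posterior Dirichlet(7/3, 9/4, 7/2)
obs 2: x=0 → posterior Dirichlet(10/3, 9/4, 7/2)
obs 3: x=0 → posterior Dirichlet(13/3, 9/4, 7/2)
obs 4: x=0 → posterior Dirichlet(16/3, 9/4, 7/2)
obs 5: x=0 → posterior Dirichlet(19/3, 9/4, 7/2)
obs 6: x=2 → posterior Dirichlet(19/3, 9/4, 9/2)
obs 7: x=0 → posterior Dirichlet(22/3, 9/4, 9/2)
obs 8: x=0 → posterior Dirichlet(25/3, 9/4, 9/2)
obs 9: x=2 → posterior Dirichlet(25/3, 9/4, 11/2)
obs 10: x=0 → posterior Dirichlet(28/3, 9/4, 11/2)
obs 11: x=0 → posterior Dirichlet(31/3, 9/4, 11/2)

k = 7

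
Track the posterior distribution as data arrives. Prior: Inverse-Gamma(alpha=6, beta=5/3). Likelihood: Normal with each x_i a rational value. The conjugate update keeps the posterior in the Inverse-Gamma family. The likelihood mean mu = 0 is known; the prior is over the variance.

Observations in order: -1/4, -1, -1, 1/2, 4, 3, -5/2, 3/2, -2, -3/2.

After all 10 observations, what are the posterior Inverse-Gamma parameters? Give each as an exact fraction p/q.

alpha=11, beta=2179/96

obs 1: x=-1/4 → posterior Inverse-Gamma(13/2, 163/96)
obs 2: x=-1 → posterior Inverse-Gamma(7, 211/96)
obs 3: x=-1 → posterior Inverse-Gamma(15/2, 259/96)
obs 4: x=1/2 → posterior Inverse-Gamma(8, 271/96)
obs 5: x=4 → posterior Inverse-Gamma(17/2, 1039/96)
obs 6: x=3 → posterior Inverse-Gamma(9, 1471/96)
obs 7: x=-5/2 → posterior Inverse-Gamma(19/2, 1771/96)
obs 8: x=3/2 → posterior Inverse-Gamma(10, 1879/96)
obs 9: x=-2 → posterior Inverse-Gamma(21/2, 2071/96)
obs 10: x=-3/2 → posterior Inverse-Gamma(11, 2179/96)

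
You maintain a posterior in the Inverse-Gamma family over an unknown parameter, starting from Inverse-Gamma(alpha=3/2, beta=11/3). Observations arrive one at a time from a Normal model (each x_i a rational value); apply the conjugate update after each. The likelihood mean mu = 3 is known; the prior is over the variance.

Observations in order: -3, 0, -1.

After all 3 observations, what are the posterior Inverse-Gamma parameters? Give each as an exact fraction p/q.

alpha=3, beta=205/6

obs 1: x=-3 → posterior Inverse-Gamma(2, 65/3)
obs 2: x=0 → posterior Inverse-Gamma(5/2, 157/6)
obs 3: x=-1 → posterior Inverse-Gamma(3, 205/6)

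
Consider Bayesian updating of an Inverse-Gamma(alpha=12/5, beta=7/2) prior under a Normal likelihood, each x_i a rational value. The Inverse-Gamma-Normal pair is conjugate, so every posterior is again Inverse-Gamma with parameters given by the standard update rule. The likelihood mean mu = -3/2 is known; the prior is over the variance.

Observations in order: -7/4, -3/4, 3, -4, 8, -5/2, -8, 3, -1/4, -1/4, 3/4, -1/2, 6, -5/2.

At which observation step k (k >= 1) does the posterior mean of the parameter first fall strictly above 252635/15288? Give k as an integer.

k = 7

obs 1: x=-7/4 → posterior Inverse-Gamma(29/10, 113/32)
obs 2: x=-3/4 → posterior Inverse-Gamma(17/5, 61/16)
obs 3: x=3 → posterior Inverse-Gamma(39/10, 223/16)
obs 4: x=-4 → posterior Inverse-Gamma(22/5, 273/16)
obs 5: x=8 → posterior Inverse-Gamma(49/10, 995/16)
obs 6: x=-5/2 → posterior Inverse-Gamma(27/5, 1003/16)
obs 7: x=-8 → posterior Inverse-Gamma(59/10, 1341/16)
obs 8: x=3 → posterior Inverse-Gamma(32/5, 1503/16)
obs 9: x=-1/4 → posterior Inverse-Gamma(69/10, 3031/32)
obs 10: x=-1/4 → posterior Inverse-Gamma(37/5, 191/2)
obs 11: x=3/4 → posterior Inverse-Gamma(79/10, 3137/32)
obs 12: x=-1/2 → posterior Inverse-Gamma(42/5, 3153/32)
obs 13: x=6 → posterior Inverse-Gamma(89/10, 4053/32)
obs 14: x=-5/2 → posterior Inverse-Gamma(47/5, 4069/32)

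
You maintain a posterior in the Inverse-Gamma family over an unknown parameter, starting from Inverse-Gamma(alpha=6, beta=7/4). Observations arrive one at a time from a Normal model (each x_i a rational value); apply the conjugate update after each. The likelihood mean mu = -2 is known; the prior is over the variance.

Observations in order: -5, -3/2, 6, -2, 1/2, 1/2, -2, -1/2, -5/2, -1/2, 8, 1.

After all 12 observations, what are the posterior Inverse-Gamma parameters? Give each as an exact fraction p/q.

alpha=12, beta=203/2

obs 1: x=-5 → posterior Inverse-Gamma(13/2, 25/4)
obs 2: x=-3/2 → posterior Inverse-Gamma(7, 51/8)
obs 3: x=6 → posterior Inverse-Gamma(15/2, 307/8)
obs 4: x=-2 → posterior Inverse-Gamma(8, 307/8)
obs 5: x=1/2 → posterior Inverse-Gamma(17/2, 83/2)
obs 6: x=1/2 → posterior Inverse-Gamma(9, 357/8)
obs 7: x=-2 → posterior Inverse-Gamma(19/2, 357/8)
obs 8: x=-1/2 → posterior Inverse-Gamma(10, 183/4)
obs 9: x=-5/2 → posterior Inverse-Gamma(21/2, 367/8)
obs 10: x=-1/2 → posterior Inverse-Gamma(11, 47)
obs 11: x=8 → posterior Inverse-Gamma(23/2, 97)
obs 12: x=1 → posterior Inverse-Gamma(12, 203/2)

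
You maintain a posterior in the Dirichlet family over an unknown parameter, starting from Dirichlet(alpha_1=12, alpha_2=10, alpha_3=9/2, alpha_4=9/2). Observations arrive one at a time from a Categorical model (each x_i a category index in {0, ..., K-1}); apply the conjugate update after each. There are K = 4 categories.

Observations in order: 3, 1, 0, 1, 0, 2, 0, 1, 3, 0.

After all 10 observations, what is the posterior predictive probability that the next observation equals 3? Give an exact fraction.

obs 1: x=3 → posterior Dirichlet(12, 10, 9/2, 11/2)
obs 2: x=1 → posterior Dirichlet(12, 11, 9/2, 11/2)
obs 3: x=0 → posterior Dirichlet(13, 11, 9/2, 11/2)
obs 4: x=1 → posterior Dirichlet(13, 12, 9/2, 11/2)
obs 5: x=0 → posterior Dirichlet(14, 12, 9/2, 11/2)
obs 6: x=2 → posterior Dirichlet(14, 12, 11/2, 11/2)
obs 7: x=0 → posterior Dirichlet(15, 12, 11/2, 11/2)
obs 8: x=1 → posterior Dirichlet(15, 13, 11/2, 11/2)
obs 9: x=3 → posterior Dirichlet(15, 13, 11/2, 13/2)
obs 10: x=0 → posterior Dirichlet(16, 13, 11/2, 13/2)

13/82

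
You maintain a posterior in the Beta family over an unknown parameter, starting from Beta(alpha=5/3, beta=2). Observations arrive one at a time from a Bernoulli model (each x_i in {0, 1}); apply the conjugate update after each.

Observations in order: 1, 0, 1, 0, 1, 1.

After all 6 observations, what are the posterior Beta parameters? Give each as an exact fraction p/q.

alpha=17/3, beta=4

obs 1: x=1 → posterior Beta(8/3, 2)
obs 2: x=0 → posterior Beta(8/3, 3)
obs 3: x=1 → posterior Beta(11/3, 3)
obs 4: x=0 → posterior Beta(11/3, 4)
obs 5: x=1 → posterior Beta(14/3, 4)
obs 6: x=1 → posterior Beta(17/3, 4)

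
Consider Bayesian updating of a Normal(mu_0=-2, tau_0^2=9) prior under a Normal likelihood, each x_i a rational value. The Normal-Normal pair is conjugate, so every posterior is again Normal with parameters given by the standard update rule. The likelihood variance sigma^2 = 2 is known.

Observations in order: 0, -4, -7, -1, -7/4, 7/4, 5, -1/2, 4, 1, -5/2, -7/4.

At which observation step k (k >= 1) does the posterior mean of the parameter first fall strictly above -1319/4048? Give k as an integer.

k = 10

obs 1: x=0 → posterior Normal(-4/11, 18/11)
obs 2: x=-4 → posterior Normal(-2, 9/10)
obs 3: x=-7 → posterior Normal(-103/29, 18/29)
obs 4: x=-1 → posterior Normal(-56/19, 9/19)
obs 5: x=-7/4 → posterior Normal(-511/188, 18/47)
obs 6: x=7/4 → posterior Normal(-2, 9/28)
obs 7: x=5 → posterior Normal(-67/65, 18/65)
obs 8: x=-1/2 → posterior Normal(-143/148, 9/37)
obs 9: x=4 → posterior Normal(-71/166, 18/83)
obs 10: x=1 → posterior Normal(-53/184, 9/46)
obs 11: x=-5/2 → posterior Normal(-49/101, 18/101)
obs 12: x=-7/4 → posterior Normal(-259/440, 9/55)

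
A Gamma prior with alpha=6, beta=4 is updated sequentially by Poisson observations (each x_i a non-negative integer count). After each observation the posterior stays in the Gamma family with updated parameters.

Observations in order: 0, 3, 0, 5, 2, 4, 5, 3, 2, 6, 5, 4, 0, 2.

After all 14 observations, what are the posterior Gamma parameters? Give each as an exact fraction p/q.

obs 1: x=0 → posterior Gamma(6, 5)
obs 2: x=3 → posterior Gamma(9, 6)
obs 3: x=0 → posterior Gamma(9, 7)
obs 4: x=5 → posterior Gamma(14, 8)
obs 5: x=2 → posterior Gamma(16, 9)
obs 6: x=4 → posterior Gamma(20, 10)
obs 7: x=5 → posterior Gamma(25, 11)
obs 8: x=3 → posterior Gamma(28, 12)
obs 9: x=2 → posterior Gamma(30, 13)
obs 10: x=6 → posterior Gamma(36, 14)
obs 11: x=5 → posterior Gamma(41, 15)
obs 12: x=4 → posterior Gamma(45, 16)
obs 13: x=0 → posterior Gamma(45, 17)
obs 14: x=2 → posterior Gamma(47, 18)

alpha=47, beta=18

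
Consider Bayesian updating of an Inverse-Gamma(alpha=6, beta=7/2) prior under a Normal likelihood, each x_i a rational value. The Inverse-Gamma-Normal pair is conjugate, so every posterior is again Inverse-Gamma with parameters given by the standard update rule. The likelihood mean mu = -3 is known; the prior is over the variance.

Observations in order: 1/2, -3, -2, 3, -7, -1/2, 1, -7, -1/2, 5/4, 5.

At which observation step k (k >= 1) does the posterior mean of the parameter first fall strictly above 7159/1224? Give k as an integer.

k = 8

obs 1: x=1/2 → posterior Inverse-Gamma(13/2, 77/8)
obs 2: x=-3 → posterior Inverse-Gamma(7, 77/8)
obs 3: x=-2 → posterior Inverse-Gamma(15/2, 81/8)
obs 4: x=3 → posterior Inverse-Gamma(8, 225/8)
obs 5: x=-7 → posterior Inverse-Gamma(17/2, 289/8)
obs 6: x=-1/2 → posterior Inverse-Gamma(9, 157/4)
obs 7: x=1 → posterior Inverse-Gamma(19/2, 189/4)
obs 8: x=-7 → posterior Inverse-Gamma(10, 221/4)
obs 9: x=-1/2 → posterior Inverse-Gamma(21/2, 467/8)
obs 10: x=5/4 → posterior Inverse-Gamma(11, 2157/32)
obs 11: x=5 → posterior Inverse-Gamma(23/2, 3181/32)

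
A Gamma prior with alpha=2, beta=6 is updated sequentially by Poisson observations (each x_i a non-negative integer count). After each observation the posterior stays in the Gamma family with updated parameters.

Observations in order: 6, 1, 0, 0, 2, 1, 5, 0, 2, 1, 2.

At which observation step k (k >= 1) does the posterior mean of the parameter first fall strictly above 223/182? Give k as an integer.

obs 1: x=6 → posterior Gamma(8, 7)
obs 2: x=1 → posterior Gamma(9, 8)
obs 3: x=0 → posterior Gamma(9, 9)
obs 4: x=0 → posterior Gamma(9, 10)
obs 5: x=2 → posterior Gamma(11, 11)
obs 6: x=1 → posterior Gamma(12, 12)
obs 7: x=5 → posterior Gamma(17, 13)
obs 8: x=0 → posterior Gamma(17, 14)
obs 9: x=2 → posterior Gamma(19, 15)
obs 10: x=1 → posterior Gamma(20, 16)
obs 11: x=2 → posterior Gamma(22, 17)

k = 7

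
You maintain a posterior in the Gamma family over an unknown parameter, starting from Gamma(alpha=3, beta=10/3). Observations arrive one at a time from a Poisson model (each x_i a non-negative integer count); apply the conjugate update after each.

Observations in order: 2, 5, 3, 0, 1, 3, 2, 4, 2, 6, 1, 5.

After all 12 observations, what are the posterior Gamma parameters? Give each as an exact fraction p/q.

alpha=37, beta=46/3

obs 1: x=2 → posterior Gamma(5, 13/3)
obs 2: x=5 → posterior Gamma(10, 16/3)
obs 3: x=3 → posterior Gamma(13, 19/3)
obs 4: x=0 → posterior Gamma(13, 22/3)
obs 5: x=1 → posterior Gamma(14, 25/3)
obs 6: x=3 → posterior Gamma(17, 28/3)
obs 7: x=2 → posterior Gamma(19, 31/3)
obs 8: x=4 → posterior Gamma(23, 34/3)
obs 9: x=2 → posterior Gamma(25, 37/3)
obs 10: x=6 → posterior Gamma(31, 40/3)
obs 11: x=1 → posterior Gamma(32, 43/3)
obs 12: x=5 → posterior Gamma(37, 46/3)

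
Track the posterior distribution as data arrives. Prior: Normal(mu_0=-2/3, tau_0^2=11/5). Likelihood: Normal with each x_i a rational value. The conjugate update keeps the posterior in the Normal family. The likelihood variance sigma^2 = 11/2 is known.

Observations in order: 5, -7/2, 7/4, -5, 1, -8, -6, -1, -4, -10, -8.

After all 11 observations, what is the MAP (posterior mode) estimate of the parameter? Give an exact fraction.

obs 1: x=5 → posterior Normal(20/21, 11/7)
obs 2: x=-7/2 → posterior Normal(-1/27, 11/9)
obs 3: x=7/4 → posterior Normal(19/66, 1)
obs 4: x=-5 → posterior Normal(-41/78, 11/13)
obs 5: x=1 → posterior Normal(-29/90, 11/15)
obs 6: x=-8 → posterior Normal(-125/102, 11/17)
obs 7: x=-6 → posterior Normal(-197/114, 11/19)
obs 8: x=-1 → posterior Normal(-209/126, 11/21)
obs 9: x=-4 → posterior Normal(-257/138, 11/23)
obs 10: x=-10 → posterior Normal(-377/150, 11/25)
obs 11: x=-8 → posterior Normal(-473/162, 11/27)

-473/162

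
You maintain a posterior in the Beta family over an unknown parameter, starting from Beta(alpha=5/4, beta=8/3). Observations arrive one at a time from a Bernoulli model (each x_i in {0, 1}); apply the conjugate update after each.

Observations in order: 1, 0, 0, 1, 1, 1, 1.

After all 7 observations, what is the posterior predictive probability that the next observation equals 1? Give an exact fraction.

obs 1: x=1 → posterior Beta(9/4, 8/3)
obs 2: x=0 → posterior Beta(9/4, 11/3)
obs 3: x=0 → posterior Beta(9/4, 14/3)
obs 4: x=1 → posterior Beta(13/4, 14/3)
obs 5: x=1 → posterior Beta(17/4, 14/3)
obs 6: x=1 → posterior Beta(21/4, 14/3)
obs 7: x=1 → posterior Beta(25/4, 14/3)

75/131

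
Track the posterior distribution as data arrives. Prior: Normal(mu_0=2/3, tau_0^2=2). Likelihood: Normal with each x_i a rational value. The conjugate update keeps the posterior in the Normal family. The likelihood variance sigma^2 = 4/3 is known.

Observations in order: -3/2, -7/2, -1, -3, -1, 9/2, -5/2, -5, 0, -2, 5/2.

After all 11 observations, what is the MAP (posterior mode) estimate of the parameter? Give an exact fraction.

obs 1: x=-3/2 → posterior Normal(-19/30, 4/5)
obs 2: x=-7/2 → posterior Normal(-41/24, 1/2)
obs 3: x=-1 → posterior Normal(-50/33, 4/11)
obs 4: x=-3 → posterior Normal(-11/6, 2/7)
obs 5: x=-1 → posterior Normal(-86/51, 4/17)
obs 6: x=9/2 → posterior Normal(-91/120, 1/5)
obs 7: x=-5/2 → posterior Normal(-68/69, 4/23)
obs 8: x=-5 → posterior Normal(-113/78, 2/13)
obs 9: x=0 → posterior Normal(-113/87, 4/29)
obs 10: x=-2 → posterior Normal(-131/96, 1/8)
obs 11: x=5/2 → posterior Normal(-31/30, 4/35)

-31/30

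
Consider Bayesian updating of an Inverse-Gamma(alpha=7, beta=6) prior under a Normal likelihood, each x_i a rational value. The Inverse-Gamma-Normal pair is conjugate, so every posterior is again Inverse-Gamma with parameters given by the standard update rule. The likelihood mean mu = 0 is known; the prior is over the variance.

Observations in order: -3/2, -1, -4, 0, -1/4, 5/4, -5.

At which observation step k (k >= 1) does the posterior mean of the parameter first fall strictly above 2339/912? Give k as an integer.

k = 7

obs 1: x=-3/2 → posterior Inverse-Gamma(15/2, 57/8)
obs 2: x=-1 → posterior Inverse-Gamma(8, 61/8)
obs 3: x=-4 → posterior Inverse-Gamma(17/2, 125/8)
obs 4: x=0 → posterior Inverse-Gamma(9, 125/8)
obs 5: x=-1/4 → posterior Inverse-Gamma(19/2, 501/32)
obs 6: x=5/4 → posterior Inverse-Gamma(10, 263/16)
obs 7: x=-5 → posterior Inverse-Gamma(21/2, 463/16)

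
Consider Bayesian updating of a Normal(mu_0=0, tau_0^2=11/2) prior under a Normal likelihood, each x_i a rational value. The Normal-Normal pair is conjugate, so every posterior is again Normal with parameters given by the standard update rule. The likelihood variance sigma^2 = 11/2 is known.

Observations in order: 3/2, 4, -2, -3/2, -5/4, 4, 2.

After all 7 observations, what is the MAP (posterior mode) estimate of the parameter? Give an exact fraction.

obs 1: x=3/2 → posterior Normal(3/4, 11/4)
obs 2: x=4 → posterior Normal(11/6, 11/6)
obs 3: x=-2 → posterior Normal(7/8, 11/8)
obs 4: x=-3/2 → posterior Normal(2/5, 11/10)
obs 5: x=-5/4 → posterior Normal(1/8, 11/12)
obs 6: x=4 → posterior Normal(19/28, 11/14)
obs 7: x=2 → posterior Normal(27/32, 11/16)

27/32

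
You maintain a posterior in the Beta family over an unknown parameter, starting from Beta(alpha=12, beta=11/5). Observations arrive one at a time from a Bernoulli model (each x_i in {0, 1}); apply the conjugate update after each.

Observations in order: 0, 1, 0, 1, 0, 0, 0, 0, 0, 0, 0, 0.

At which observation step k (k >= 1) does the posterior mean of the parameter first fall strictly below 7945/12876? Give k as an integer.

k = 9

obs 1: x=0 → posterior Beta(12, 16/5)
obs 2: x=1 → posterior Beta(13, 16/5)
obs 3: x=0 → posterior Beta(13, 21/5)
obs 4: x=1 → posterior Beta(14, 21/5)
obs 5: x=0 → posterior Beta(14, 26/5)
obs 6: x=0 → posterior Beta(14, 31/5)
obs 7: x=0 → posterior Beta(14, 36/5)
obs 8: x=0 → posterior Beta(14, 41/5)
obs 9: x=0 → posterior Beta(14, 46/5)
obs 10: x=0 → posterior Beta(14, 51/5)
obs 11: x=0 → posterior Beta(14, 56/5)
obs 12: x=0 → posterior Beta(14, 61/5)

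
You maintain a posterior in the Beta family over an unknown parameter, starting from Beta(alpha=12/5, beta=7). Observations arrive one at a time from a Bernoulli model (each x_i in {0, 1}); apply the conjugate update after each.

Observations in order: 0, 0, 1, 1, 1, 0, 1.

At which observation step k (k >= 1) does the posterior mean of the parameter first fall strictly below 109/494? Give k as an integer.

obs 1: x=0 → posterior Beta(12/5, 8)
obs 2: x=0 → posterior Beta(12/5, 9)
obs 3: x=1 → posterior Beta(17/5, 9)
obs 4: x=1 → posterior Beta(22/5, 9)
obs 5: x=1 → posterior Beta(27/5, 9)
obs 6: x=0 → posterior Beta(27/5, 10)
obs 7: x=1 → posterior Beta(32/5, 10)

k = 2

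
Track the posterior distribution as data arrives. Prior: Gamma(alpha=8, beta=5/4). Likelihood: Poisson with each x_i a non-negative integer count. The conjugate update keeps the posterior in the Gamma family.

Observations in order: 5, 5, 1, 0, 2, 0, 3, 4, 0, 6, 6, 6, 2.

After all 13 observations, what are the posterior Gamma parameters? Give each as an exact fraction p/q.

obs 1: x=5 → posterior Gamma(13, 9/4)
obs 2: x=5 → posterior Gamma(18, 13/4)
obs 3: x=1 → posterior Gamma(19, 17/4)
obs 4: x=0 → posterior Gamma(19, 21/4)
obs 5: x=2 → posterior Gamma(21, 25/4)
obs 6: x=0 → posterior Gamma(21, 29/4)
obs 7: x=3 → posterior Gamma(24, 33/4)
obs 8: x=4 → posterior Gamma(28, 37/4)
obs 9: x=0 → posterior Gamma(28, 41/4)
obs 10: x=6 → posterior Gamma(34, 45/4)
obs 11: x=6 → posterior Gamma(40, 49/4)
obs 12: x=6 → posterior Gamma(46, 53/4)
obs 13: x=2 → posterior Gamma(48, 57/4)

alpha=48, beta=57/4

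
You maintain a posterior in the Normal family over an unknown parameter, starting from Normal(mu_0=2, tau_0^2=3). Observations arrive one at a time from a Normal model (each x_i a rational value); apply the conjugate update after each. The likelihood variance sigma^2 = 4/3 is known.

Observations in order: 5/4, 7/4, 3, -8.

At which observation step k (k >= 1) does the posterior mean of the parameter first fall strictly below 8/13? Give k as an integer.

obs 1: x=5/4 → posterior Normal(77/52, 12/13)
obs 2: x=7/4 → posterior Normal(35/22, 6/11)
obs 3: x=3 → posterior Normal(2, 12/31)
obs 4: x=-8 → posterior Normal(-1/4, 3/10)

k = 4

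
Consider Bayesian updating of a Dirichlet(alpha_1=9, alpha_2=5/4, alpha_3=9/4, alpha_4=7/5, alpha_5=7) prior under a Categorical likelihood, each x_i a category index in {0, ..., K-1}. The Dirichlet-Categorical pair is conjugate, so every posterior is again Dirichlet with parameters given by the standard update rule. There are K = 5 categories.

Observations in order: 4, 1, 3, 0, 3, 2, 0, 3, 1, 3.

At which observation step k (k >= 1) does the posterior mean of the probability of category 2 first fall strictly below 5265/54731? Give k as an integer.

obs 1: x=4 → posterior Dirichlet(9, 5/4, 9/4, 7/5, 8)
obs 2: x=1 → posterior Dirichlet(9, 9/4, 9/4, 7/5, 8)
obs 3: x=3 → posterior Dirichlet(9, 9/4, 9/4, 12/5, 8)
obs 4: x=0 → posterior Dirichlet(10, 9/4, 9/4, 12/5, 8)
obs 5: x=3 → posterior Dirichlet(10, 9/4, 9/4, 17/5, 8)
obs 6: x=2 → posterior Dirichlet(10, 9/4, 13/4, 17/5, 8)
obs 7: x=0 → posterior Dirichlet(11, 9/4, 13/4, 17/5, 8)
obs 8: x=3 → posterior Dirichlet(11, 9/4, 13/4, 22/5, 8)
obs 9: x=1 → posterior Dirichlet(11, 13/4, 13/4, 22/5, 8)
obs 10: x=3 → posterior Dirichlet(11, 13/4, 13/4, 27/5, 8)

k = 3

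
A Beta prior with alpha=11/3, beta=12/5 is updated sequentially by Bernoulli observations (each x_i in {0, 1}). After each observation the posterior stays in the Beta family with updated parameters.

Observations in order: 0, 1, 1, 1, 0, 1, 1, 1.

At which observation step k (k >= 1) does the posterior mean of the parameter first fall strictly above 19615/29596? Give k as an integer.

obs 1: x=0 → posterior Beta(11/3, 17/5)
obs 2: x=1 → posterior Beta(14/3, 17/5)
obs 3: x=1 → posterior Beta(17/3, 17/5)
obs 4: x=1 → posterior Beta(20/3, 17/5)
obs 5: x=0 → posterior Beta(20/3, 22/5)
obs 6: x=1 → posterior Beta(23/3, 22/5)
obs 7: x=1 → posterior Beta(26/3, 22/5)
obs 8: x=1 → posterior Beta(29/3, 22/5)

k = 7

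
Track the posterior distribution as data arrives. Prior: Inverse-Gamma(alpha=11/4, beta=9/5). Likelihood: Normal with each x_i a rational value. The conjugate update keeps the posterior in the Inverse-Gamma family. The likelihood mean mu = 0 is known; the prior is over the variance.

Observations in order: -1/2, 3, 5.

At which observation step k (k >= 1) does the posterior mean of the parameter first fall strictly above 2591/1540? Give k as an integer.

k = 2

obs 1: x=-1/2 → posterior Inverse-Gamma(13/4, 77/40)
obs 2: x=3 → posterior Inverse-Gamma(15/4, 257/40)
obs 3: x=5 → posterior Inverse-Gamma(17/4, 757/40)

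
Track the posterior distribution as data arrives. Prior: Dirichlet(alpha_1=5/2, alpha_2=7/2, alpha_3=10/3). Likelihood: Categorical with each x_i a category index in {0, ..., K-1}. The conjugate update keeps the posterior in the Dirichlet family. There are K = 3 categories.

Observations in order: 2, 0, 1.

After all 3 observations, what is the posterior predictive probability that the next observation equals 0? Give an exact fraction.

obs 1: x=2 → posterior Dirichlet(5/2, 7/2, 13/3)
obs 2: x=0 → posterior Dirichlet(7/2, 7/2, 13/3)
obs 3: x=1 → posterior Dirichlet(7/2, 9/2, 13/3)

21/74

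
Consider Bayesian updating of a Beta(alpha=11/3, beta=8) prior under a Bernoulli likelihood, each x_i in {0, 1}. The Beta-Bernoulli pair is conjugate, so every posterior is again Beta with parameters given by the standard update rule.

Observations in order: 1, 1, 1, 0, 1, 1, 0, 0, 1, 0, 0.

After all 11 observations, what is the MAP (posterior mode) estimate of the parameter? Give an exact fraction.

13/31

obs 1: x=1 → posterior Beta(14/3, 8)
obs 2: x=1 → posterior Beta(17/3, 8)
obs 3: x=1 → posterior Beta(20/3, 8)
obs 4: x=0 → posterior Beta(20/3, 9)
obs 5: x=1 → posterior Beta(23/3, 9)
obs 6: x=1 → posterior Beta(26/3, 9)
obs 7: x=0 → posterior Beta(26/3, 10)
obs 8: x=0 → posterior Beta(26/3, 11)
obs 9: x=1 → posterior Beta(29/3, 11)
obs 10: x=0 → posterior Beta(29/3, 12)
obs 11: x=0 → posterior Beta(29/3, 13)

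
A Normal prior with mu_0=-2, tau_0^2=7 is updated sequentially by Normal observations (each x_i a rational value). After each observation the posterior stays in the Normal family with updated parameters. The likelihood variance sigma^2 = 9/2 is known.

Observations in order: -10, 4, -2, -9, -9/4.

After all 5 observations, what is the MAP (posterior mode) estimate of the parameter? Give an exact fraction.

obs 1: x=-10 → posterior Normal(-158/23, 63/23)
obs 2: x=4 → posterior Normal(-102/37, 63/37)
obs 3: x=-2 → posterior Normal(-130/51, 21/17)
obs 4: x=-9 → posterior Normal(-256/65, 63/65)
obs 5: x=-9/4 → posterior Normal(-575/158, 63/79)

-575/158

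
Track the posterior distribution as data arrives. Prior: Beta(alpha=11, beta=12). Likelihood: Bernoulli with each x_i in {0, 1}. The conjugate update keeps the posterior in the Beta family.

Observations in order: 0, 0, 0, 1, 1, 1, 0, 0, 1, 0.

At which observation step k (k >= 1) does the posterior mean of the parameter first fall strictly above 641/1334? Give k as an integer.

obs 1: x=0 → posterior Beta(11, 13)
obs 2: x=0 → posterior Beta(11, 14)
obs 3: x=0 → posterior Beta(11, 15)
obs 4: x=1 → posterior Beta(12, 15)
obs 5: x=1 → posterior Beta(13, 15)
obs 6: x=1 → posterior Beta(14, 15)
obs 7: x=0 → posterior Beta(14, 16)
obs 8: x=0 → posterior Beta(14, 17)
obs 9: x=1 → posterior Beta(15, 17)
obs 10: x=0 → posterior Beta(15, 18)

k = 6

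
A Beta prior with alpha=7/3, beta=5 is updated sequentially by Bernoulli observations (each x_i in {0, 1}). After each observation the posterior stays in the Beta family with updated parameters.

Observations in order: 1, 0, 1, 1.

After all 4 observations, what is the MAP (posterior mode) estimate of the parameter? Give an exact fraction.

obs 1: x=1 → posterior Beta(10/3, 5)
obs 2: x=0 → posterior Beta(10/3, 6)
obs 3: x=1 → posterior Beta(13/3, 6)
obs 4: x=1 → posterior Beta(16/3, 6)

13/28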